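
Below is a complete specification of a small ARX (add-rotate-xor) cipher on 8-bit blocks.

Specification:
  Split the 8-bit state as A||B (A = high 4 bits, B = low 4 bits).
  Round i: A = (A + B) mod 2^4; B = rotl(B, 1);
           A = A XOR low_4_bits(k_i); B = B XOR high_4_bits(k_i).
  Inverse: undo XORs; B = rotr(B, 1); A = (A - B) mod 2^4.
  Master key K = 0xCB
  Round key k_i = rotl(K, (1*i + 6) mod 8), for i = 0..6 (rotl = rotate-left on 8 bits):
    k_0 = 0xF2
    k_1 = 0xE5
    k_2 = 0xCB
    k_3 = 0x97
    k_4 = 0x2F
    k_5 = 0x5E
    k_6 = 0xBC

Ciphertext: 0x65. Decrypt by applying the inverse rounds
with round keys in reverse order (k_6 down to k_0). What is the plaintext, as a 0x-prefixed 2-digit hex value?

s_0 = ciphertext = 0x65
s_1 = InvRound(s_0, k_6) = 0x37
s_2 = InvRound(s_1, k_5) = 0xC1
s_3 = InvRound(s_2, k_4) = 0xA9
s_4 = InvRound(s_3, k_3) = 0xD0
s_5 = InvRound(s_4, k_2) = 0x06
s_6 = InvRound(s_5, k_1) = 0x14
s_7 = InvRound(s_6, k_0) = 0x6D

0x6D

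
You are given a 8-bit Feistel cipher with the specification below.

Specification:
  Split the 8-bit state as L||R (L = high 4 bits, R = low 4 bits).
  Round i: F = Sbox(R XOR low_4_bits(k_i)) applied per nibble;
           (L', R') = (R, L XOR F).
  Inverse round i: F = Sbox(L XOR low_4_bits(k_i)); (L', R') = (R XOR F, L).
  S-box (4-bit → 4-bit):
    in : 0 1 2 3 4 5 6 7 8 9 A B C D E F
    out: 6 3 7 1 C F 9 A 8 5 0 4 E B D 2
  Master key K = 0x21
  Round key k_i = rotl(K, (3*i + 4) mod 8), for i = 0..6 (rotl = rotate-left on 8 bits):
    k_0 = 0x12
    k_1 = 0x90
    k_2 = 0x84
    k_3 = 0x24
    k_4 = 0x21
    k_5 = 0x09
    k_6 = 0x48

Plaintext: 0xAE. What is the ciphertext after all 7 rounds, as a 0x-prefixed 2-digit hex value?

0xC8

s_0 = plaintext = 0xAE
s_1 = Round(s_0, k_0) = 0xE4
s_2 = Round(s_1, k_1) = 0x42
s_3 = Round(s_2, k_2) = 0x2D
s_4 = Round(s_3, k_3) = 0xD7
s_5 = Round(s_4, k_4) = 0x74
s_6 = Round(s_5, k_5) = 0x4C
s_7 = Round(s_6, k_6) = 0xC8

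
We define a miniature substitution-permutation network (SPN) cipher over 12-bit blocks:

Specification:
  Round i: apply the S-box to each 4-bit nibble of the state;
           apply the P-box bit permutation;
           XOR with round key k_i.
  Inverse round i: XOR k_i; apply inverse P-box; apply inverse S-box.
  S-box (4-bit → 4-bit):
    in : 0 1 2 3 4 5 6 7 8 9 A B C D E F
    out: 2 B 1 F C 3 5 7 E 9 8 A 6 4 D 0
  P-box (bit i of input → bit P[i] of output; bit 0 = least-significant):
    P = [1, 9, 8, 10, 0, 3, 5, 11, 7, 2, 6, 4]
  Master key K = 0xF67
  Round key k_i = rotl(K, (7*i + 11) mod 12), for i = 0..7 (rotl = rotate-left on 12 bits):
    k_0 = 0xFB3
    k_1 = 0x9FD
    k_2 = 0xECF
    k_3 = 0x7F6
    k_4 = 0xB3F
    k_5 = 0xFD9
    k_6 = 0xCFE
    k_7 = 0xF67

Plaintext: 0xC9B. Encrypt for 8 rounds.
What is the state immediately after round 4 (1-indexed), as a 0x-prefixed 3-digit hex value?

0xBAA

s_0 = plaintext = 0xC9B
s_1 = Round(s_0, k_0) = 0x1F6
s_2 = Round(s_1, k_1) = 0x86B
s_3 = Round(s_2, k_2) = 0x8BA
s_4 = Round(s_3, k_3) = 0xBAA
s_5 = Round(s_4, k_4) = 0x72B
s_6 = Round(s_5, k_5) = 0x91C
s_7 = Round(s_6, k_6) = 0x767
s_8 = Round(s_7, k_7) = 0xC80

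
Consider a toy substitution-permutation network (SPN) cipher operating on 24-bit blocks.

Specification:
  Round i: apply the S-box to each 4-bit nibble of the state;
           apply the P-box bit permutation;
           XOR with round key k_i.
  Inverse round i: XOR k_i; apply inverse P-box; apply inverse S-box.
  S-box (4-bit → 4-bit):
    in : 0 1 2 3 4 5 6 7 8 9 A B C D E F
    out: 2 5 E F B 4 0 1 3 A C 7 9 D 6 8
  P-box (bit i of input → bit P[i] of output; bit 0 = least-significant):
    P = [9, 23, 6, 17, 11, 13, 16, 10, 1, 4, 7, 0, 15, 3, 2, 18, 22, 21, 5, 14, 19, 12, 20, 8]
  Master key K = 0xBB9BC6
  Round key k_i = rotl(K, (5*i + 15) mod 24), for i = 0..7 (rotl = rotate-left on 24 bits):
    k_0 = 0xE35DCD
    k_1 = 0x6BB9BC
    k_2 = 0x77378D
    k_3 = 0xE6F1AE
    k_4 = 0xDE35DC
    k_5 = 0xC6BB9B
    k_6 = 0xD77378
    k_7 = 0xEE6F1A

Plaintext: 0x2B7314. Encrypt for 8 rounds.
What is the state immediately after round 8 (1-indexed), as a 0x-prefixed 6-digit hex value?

0xDE69C7

s_0 = plaintext = 0x2B7314
s_1 = Round(s_0, k_0) = 0x10C67E
s_2 = Round(s_1, k_1) = 0xD731FC
s_3 = Round(s_2, k_2) = 0x29B003
s_4 = Round(s_3, k_3) = 0x5402F2
s_5 = Round(s_4, k_4) = 0x2C7105
s_6 = Round(s_5, k_5) = 0x964A59
s_7 = Round(s_6, k_6) = 0x50E2F1
s_8 = Round(s_7, k_7) = 0xDE69C7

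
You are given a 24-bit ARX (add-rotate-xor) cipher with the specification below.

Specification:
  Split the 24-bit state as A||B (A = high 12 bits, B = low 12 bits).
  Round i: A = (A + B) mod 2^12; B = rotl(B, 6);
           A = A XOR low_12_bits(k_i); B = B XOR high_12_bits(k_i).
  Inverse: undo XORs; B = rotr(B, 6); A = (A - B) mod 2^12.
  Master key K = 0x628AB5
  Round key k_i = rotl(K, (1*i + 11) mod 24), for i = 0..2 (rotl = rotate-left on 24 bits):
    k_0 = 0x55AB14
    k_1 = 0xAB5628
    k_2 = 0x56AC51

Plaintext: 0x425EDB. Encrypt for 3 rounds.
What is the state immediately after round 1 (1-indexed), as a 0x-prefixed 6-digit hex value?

0x8143A1

s_0 = plaintext = 0x425EDB
s_1 = Round(s_0, k_0) = 0x8143A1
s_2 = Round(s_1, k_1) = 0xD9D2FB
s_3 = Round(s_2, k_2) = 0xCC9BA1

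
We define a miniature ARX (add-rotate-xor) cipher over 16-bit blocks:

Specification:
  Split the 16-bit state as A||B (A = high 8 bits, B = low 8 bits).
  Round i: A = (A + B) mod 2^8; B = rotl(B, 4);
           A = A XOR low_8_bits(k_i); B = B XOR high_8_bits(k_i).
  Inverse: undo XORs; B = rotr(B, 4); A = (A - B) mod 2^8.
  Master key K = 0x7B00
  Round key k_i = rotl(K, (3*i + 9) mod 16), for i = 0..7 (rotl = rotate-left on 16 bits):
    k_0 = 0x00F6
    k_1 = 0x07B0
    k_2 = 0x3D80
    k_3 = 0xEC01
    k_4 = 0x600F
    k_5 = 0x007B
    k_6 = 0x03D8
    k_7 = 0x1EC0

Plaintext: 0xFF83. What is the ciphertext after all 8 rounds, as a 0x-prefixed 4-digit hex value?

s_0 = plaintext = 0xFF83
s_1 = Round(s_0, k_0) = 0x7438
s_2 = Round(s_1, k_1) = 0x1C84
s_3 = Round(s_2, k_2) = 0x2075
s_4 = Round(s_3, k_3) = 0x94BB
s_5 = Round(s_4, k_4) = 0x40DB
s_6 = Round(s_5, k_5) = 0x60BD
s_7 = Round(s_6, k_6) = 0xC5D8
s_8 = Round(s_7, k_7) = 0x5D93

0x5D93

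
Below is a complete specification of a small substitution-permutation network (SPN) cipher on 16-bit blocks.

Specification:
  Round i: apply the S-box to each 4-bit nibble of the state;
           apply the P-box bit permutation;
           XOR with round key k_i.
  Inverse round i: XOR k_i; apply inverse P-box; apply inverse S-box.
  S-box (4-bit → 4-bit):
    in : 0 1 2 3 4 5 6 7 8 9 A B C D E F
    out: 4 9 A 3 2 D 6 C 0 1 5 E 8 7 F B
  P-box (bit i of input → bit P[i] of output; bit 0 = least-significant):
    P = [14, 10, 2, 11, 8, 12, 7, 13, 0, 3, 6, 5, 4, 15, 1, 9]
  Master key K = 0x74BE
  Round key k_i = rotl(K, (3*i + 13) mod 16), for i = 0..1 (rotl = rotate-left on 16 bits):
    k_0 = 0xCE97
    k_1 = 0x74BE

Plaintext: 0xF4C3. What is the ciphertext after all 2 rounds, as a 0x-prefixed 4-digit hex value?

s_0 = plaintext = 0xF4C3
s_1 = Round(s_0, k_0) = 0x288F
s_2 = Round(s_1, k_1) = 0xBABE

0xBABE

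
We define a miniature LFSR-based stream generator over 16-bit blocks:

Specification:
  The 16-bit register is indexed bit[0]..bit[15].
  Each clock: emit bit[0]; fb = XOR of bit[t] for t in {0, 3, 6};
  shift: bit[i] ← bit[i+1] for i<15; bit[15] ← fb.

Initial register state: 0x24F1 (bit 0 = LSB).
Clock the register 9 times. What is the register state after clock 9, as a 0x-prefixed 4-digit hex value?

reg_0 = 0x24F1
clock 1: out=1, reg = 0x1278
clock 2: out=0, reg = 0x093C
clock 3: out=0, reg = 0x849E
clock 4: out=0, reg = 0xC24F
clock 5: out=1, reg = 0xE127
clock 6: out=1, reg = 0xF093
clock 7: out=1, reg = 0xF849
clock 8: out=1, reg = 0xFC24
clock 9: out=0, reg = 0x7E12

0x7E12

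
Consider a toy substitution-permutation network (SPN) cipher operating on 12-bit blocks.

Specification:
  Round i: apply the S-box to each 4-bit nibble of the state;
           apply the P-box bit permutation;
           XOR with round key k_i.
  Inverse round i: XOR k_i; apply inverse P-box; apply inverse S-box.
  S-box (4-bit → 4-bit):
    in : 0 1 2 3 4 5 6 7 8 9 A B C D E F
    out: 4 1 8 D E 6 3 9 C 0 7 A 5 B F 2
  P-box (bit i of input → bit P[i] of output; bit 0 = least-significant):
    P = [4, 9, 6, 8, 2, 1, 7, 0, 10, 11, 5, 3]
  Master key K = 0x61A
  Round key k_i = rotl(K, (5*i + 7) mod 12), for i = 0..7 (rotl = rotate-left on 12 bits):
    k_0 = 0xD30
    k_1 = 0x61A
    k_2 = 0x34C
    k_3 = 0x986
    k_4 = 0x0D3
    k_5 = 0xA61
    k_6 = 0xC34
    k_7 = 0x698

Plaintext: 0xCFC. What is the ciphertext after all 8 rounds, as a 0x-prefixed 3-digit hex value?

0x508

s_0 = plaintext = 0xCFC
s_1 = Round(s_0, k_0) = 0x942
s_2 = Round(s_1, k_1) = 0x799
s_3 = Round(s_2, k_2) = 0x744
s_4 = Round(s_3, k_3) = 0xE4D
s_5 = Round(s_4, k_4) = 0xF68
s_6 = Round(s_5, k_5) = 0x327
s_7 = Round(s_6, k_6) = 0x90D
s_8 = Round(s_7, k_7) = 0x508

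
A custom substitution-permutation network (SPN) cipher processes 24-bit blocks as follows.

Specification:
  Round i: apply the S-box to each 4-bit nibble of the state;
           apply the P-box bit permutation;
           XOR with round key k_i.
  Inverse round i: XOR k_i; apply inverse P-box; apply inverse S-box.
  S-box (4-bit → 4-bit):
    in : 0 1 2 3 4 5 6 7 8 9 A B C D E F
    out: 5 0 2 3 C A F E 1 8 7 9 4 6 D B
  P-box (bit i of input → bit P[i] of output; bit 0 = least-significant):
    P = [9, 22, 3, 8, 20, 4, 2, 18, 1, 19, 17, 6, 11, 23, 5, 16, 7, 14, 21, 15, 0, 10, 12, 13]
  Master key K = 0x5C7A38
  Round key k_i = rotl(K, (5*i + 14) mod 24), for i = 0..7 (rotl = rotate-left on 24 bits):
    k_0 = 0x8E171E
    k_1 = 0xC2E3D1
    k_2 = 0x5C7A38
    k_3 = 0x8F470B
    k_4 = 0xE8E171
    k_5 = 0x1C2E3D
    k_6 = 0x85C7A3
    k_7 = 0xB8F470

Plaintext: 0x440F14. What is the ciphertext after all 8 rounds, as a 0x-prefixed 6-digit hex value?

0xB98459

s_0 = plaintext = 0x440F14
s_1 = Round(s_0, k_0) = 0xA6AE74
s_2 = Round(s_1, k_1) = 0x643E2E
s_3 = Round(s_2, k_2) = 0xFEC563
s_4 = Round(s_3, k_3) = 0xF3E1FE
s_5 = Round(s_4, k_4) = 0xFD8EC8
s_6 = Round(s_5, k_5) = 0x3E407A
s_7 = Round(s_6, k_6) = 0xE2411C
s_8 = Round(s_7, k_7) = 0xB98459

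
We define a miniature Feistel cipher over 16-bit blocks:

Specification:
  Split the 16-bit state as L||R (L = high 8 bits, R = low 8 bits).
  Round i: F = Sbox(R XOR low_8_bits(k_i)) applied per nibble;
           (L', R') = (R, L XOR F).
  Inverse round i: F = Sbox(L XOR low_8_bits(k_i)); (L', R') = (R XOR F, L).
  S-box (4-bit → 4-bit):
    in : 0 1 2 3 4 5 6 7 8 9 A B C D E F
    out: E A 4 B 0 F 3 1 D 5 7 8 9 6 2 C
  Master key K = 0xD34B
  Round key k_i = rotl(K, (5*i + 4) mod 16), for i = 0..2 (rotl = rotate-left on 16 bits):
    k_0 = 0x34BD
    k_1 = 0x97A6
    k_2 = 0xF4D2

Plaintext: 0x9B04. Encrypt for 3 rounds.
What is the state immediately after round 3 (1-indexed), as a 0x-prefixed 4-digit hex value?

s_0 = plaintext = 0x9B04
s_1 = Round(s_0, k_0) = 0x041E
s_2 = Round(s_1, k_1) = 0x1E89
s_3 = Round(s_2, k_2) = 0x89E6

0x89E6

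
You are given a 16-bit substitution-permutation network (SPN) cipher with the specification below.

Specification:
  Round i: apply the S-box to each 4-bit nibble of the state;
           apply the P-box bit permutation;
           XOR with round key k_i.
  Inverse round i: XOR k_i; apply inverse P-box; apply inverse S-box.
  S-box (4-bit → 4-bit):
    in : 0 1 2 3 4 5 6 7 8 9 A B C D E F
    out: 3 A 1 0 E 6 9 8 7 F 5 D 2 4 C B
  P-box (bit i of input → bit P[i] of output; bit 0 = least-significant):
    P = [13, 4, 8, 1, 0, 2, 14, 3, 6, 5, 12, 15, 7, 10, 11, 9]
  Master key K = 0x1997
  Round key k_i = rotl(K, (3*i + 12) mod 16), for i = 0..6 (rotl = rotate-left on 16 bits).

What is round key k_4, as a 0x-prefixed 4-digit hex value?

0x9719

K = 0x1997
k_0 = rotl(K, (3*0+12) mod 16) = rotl(K, 12) = 0x7199
k_1 = rotl(K, (3*1+12) mod 16) = rotl(K, 15) = 0x8CCB
k_2 = rotl(K, (3*2+12) mod 16) = rotl(K, 2) = 0x665C
k_3 = rotl(K, (3*3+12) mod 16) = rotl(K, 5) = 0x32E3
k_4 = rotl(K, (3*4+12) mod 16) = rotl(K, 8) = 0x9719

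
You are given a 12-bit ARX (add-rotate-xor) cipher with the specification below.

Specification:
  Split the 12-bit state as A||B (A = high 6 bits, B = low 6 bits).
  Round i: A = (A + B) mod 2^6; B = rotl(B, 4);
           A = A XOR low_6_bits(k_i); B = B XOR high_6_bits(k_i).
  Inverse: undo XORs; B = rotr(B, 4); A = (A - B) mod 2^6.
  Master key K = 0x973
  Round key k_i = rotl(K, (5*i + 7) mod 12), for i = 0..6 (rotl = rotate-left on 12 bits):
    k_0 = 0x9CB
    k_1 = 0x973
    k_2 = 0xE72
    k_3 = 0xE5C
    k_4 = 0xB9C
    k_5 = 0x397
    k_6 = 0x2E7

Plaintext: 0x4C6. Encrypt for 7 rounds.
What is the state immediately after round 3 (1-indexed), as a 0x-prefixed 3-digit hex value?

0x778

s_0 = plaintext = 0x4C6
s_1 = Round(s_0, k_0) = 0x486
s_2 = Round(s_1, k_1) = 0xAC4
s_3 = Round(s_2, k_2) = 0x778
s_4 = Round(s_3, k_3) = 0x277
s_5 = Round(s_4, k_4) = 0x713
s_6 = Round(s_5, k_5) = 0xE3A
s_7 = Round(s_6, k_6) = 0x565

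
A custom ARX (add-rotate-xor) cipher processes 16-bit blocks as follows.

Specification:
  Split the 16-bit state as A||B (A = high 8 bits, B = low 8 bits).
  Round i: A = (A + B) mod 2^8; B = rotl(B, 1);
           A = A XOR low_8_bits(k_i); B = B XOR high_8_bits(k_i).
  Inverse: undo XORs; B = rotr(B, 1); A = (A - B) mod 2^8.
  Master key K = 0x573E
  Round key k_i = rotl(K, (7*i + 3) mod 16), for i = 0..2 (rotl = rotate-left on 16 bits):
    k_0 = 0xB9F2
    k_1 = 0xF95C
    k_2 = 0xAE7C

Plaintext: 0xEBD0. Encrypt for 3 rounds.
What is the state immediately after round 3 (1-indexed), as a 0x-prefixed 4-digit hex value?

0x7A3D

s_0 = plaintext = 0xEBD0
s_1 = Round(s_0, k_0) = 0x4918
s_2 = Round(s_1, k_1) = 0x3DC9
s_3 = Round(s_2, k_2) = 0x7A3D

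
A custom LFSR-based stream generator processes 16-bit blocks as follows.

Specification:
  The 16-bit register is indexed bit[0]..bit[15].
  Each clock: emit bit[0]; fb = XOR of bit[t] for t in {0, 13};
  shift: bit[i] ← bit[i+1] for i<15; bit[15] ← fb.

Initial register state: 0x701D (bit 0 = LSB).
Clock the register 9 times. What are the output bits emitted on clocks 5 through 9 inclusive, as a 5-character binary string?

10000

reg_0 = 0x701D
clock 1: out=1, reg = 0x380E
clock 2: out=0, reg = 0x9C07
clock 3: out=1, reg = 0xCE03
clock 4: out=1, reg = 0xE701
clock 5: out=1, reg = 0x7380
clock 6: out=0, reg = 0xB9C0
clock 7: out=0, reg = 0xDCE0
clock 8: out=0, reg = 0x6E70
clock 9: out=0, reg = 0xB738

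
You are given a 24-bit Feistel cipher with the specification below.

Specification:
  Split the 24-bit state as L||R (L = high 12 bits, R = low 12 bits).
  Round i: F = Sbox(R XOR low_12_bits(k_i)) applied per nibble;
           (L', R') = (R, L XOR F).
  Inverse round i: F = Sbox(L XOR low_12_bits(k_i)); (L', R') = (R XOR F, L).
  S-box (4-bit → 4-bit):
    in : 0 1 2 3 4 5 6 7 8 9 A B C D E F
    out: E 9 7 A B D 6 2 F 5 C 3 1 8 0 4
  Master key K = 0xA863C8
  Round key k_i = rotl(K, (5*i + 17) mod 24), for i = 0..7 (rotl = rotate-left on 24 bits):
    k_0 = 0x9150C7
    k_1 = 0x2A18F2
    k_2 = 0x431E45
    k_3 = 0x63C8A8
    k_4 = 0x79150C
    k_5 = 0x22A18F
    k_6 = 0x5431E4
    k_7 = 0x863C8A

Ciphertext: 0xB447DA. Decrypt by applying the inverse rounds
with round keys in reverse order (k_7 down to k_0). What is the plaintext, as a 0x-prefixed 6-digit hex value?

0x1CDD06

s_0 = ciphertext = 0xB447DA
s_1 = InvRound(s_0, k_7) = 0x5CAB44
s_2 = InvRound(s_1, k_6) = 0x0345CA
s_3 = InvRound(s_2, k_5) = 0xCF9034
s_4 = InvRound(s_3, k_4) = 0x579CF9
s_5 = InvRound(s_4, k_3) = 0x470579
s_6 = InvRound(s_5, k_2) = 0x9D4470
s_7 = InvRound(s_6, k_1) = 0xD069D4
s_8 = InvRound(s_7, k_0) = 0x1CDD06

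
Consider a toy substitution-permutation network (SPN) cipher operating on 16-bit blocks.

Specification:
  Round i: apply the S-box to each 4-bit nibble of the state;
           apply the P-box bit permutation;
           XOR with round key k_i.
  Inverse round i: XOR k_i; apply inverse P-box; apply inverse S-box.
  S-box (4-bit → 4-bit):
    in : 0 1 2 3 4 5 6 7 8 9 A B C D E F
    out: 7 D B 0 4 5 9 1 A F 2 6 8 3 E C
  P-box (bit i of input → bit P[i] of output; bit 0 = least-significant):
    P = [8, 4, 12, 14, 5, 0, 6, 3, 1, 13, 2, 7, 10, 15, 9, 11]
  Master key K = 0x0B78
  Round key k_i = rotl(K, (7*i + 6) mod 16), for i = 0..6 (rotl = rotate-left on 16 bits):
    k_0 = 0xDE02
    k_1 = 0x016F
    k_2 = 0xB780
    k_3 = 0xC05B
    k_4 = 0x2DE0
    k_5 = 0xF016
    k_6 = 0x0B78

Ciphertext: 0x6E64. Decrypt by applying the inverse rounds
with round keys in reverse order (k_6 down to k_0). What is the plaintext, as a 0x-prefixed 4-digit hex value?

s_0 = ciphertext = 0x6E64
s_1 = InvRound(s_0, k_6) = 0x7BC2
s_2 = InvRound(s_1, k_5) = 0xEF4D
s_3 = InvRound(s_2, k_4) = 0xBF2C
s_4 = InvRound(s_3, k_3) = 0x1009
s_5 = InvRound(s_4, k_2) = 0x0887
s_6 = InvRound(s_5, k_1) = 0xCC17
s_7 = InvRound(s_6, k_0) = 0x44AB

0x44AB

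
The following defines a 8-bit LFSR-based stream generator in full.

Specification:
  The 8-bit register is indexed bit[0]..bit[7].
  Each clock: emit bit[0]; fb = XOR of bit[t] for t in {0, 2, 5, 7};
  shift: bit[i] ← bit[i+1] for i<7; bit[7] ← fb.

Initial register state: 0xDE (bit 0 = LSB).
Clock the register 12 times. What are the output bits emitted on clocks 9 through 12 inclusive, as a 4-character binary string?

reg_0 = 0xDE
clock 1: out=0, reg = 0x6F
clock 2: out=1, reg = 0xB7
clock 3: out=1, reg = 0x5B
clock 4: out=1, reg = 0xAD
clock 5: out=1, reg = 0x56
clock 6: out=0, reg = 0xAB
clock 7: out=1, reg = 0xD5
clock 8: out=1, reg = 0xEA
clock 9: out=0, reg = 0x75
clock 10: out=1, reg = 0xBA
clock 11: out=0, reg = 0x5D
clock 12: out=1, reg = 0x2E

0101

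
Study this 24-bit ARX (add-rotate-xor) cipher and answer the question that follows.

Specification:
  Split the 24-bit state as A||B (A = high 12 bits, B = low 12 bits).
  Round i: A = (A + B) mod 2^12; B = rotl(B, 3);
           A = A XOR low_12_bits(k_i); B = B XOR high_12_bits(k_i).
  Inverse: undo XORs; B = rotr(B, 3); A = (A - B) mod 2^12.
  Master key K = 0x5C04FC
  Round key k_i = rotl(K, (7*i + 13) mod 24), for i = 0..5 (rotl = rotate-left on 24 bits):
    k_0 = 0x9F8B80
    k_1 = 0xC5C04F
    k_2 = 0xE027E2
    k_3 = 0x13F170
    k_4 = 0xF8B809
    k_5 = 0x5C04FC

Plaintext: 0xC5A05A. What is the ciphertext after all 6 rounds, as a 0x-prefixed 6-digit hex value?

s_0 = plaintext = 0xC5A05A
s_1 = Round(s_0, k_0) = 0x734B28
s_2 = Round(s_1, k_1) = 0x213519
s_3 = Round(s_2, k_2) = 0x0CE6C8
s_4 = Round(s_3, k_3) = 0x6E677C
s_5 = Round(s_4, k_4) = 0x66B468
s_6 = Round(s_5, k_5) = 0xE2F682

0xE2F682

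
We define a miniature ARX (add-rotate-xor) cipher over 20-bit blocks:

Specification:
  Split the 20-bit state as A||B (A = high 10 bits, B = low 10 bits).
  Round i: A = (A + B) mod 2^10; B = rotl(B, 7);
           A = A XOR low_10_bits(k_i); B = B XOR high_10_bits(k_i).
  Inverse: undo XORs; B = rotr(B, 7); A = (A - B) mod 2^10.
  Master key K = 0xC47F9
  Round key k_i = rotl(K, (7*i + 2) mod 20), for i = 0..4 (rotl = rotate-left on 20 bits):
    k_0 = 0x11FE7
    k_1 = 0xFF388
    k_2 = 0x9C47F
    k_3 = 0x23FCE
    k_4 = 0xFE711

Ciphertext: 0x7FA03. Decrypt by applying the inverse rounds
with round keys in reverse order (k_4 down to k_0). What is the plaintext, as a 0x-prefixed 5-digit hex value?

0xDDF4C

s_0 = ciphertext = 0x7FA03
s_1 = InvRound(s_0, k_4) = 0xC73D3
s_2 = InvRound(s_1, k_3) = 0x7B2E6
s_3 = InvRound(s_2, k_2) = 0x368B9
s_4 = InvRound(s_3, k_1) = 0x4922E
s_5 = InvRound(s_4, k_0) = 0xDDF4C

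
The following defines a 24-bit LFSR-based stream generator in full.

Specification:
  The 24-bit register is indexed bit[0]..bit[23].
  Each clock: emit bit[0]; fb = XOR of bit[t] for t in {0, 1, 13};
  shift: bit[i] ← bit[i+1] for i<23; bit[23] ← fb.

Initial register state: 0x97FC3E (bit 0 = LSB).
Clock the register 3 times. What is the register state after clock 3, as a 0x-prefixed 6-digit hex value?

reg_0 = 0x97FC3E
clock 1: out=0, reg = 0x4BFE1F
clock 2: out=1, reg = 0xA5FF0F
clock 3: out=1, reg = 0xD2FF87

0xD2FF87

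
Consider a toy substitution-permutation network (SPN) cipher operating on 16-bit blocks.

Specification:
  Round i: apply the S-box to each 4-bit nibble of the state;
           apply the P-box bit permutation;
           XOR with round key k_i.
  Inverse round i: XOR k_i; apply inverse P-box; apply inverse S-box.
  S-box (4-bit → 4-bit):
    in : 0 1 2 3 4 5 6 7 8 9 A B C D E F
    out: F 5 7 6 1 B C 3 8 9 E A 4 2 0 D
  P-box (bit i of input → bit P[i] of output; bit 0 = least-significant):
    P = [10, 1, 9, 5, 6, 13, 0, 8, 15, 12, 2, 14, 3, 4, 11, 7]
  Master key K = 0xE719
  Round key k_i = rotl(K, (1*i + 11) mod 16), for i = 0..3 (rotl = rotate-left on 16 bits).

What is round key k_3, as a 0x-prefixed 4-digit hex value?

K = 0xE719
k_0 = rotl(K, (1*0+11) mod 16) = rotl(K, 11) = 0xCF38
k_1 = rotl(K, (1*1+11) mod 16) = rotl(K, 12) = 0x9E71
k_2 = rotl(K, (1*2+11) mod 16) = rotl(K, 13) = 0x3CE3
k_3 = rotl(K, (1*3+11) mod 16) = rotl(K, 14) = 0x79C6

0x79C6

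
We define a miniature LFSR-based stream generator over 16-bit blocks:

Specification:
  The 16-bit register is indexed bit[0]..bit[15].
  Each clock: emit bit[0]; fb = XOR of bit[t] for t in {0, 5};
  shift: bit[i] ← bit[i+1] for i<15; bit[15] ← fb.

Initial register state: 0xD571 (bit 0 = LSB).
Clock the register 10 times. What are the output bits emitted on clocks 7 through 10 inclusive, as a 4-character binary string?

1010

reg_0 = 0xD571
clock 1: out=1, reg = 0x6AB8
clock 2: out=0, reg = 0xB55C
clock 3: out=0, reg = 0x5AAE
clock 4: out=0, reg = 0xAD57
clock 5: out=1, reg = 0xD6AB
clock 6: out=1, reg = 0x6B55
clock 7: out=1, reg = 0xB5AA
clock 8: out=0, reg = 0xDAD5
clock 9: out=1, reg = 0xED6A
clock 10: out=0, reg = 0xF6B5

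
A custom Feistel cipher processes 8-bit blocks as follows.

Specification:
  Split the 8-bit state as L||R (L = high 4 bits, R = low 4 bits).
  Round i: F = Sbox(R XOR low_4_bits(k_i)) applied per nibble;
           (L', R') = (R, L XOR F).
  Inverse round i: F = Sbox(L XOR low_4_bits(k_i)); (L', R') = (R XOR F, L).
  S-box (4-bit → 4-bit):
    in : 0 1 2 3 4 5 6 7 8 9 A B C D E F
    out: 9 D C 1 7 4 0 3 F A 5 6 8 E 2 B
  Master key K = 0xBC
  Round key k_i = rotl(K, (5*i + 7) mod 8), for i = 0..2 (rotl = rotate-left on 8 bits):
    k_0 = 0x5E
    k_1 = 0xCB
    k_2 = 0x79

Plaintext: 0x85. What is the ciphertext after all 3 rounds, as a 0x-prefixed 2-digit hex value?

0x11

s_0 = plaintext = 0x85
s_1 = Round(s_0, k_0) = 0x5E
s_2 = Round(s_1, k_1) = 0xE1
s_3 = Round(s_2, k_2) = 0x11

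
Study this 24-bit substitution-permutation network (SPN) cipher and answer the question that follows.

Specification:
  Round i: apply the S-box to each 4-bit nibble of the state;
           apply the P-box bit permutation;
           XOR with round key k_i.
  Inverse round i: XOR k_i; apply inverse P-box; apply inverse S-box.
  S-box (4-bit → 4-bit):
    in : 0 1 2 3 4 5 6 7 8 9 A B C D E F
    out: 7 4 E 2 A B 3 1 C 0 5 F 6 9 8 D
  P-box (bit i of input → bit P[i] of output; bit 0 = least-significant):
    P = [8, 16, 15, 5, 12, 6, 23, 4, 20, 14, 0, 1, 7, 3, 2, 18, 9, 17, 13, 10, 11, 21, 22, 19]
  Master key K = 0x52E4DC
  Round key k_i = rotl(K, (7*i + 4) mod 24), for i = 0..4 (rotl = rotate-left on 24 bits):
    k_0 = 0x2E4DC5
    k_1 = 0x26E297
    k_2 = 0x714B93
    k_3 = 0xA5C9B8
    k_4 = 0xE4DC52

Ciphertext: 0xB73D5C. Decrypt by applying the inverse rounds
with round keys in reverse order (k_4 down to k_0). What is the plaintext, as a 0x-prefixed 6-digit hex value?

s_0 = ciphertext = 0xB73D5C
s_1 = InvRound(s_0, k_4) = 0x1CC590
s_2 = InvRound(s_1, k_3) = 0x5E3714
s_3 = InvRound(s_2, k_2) = 0x52F273
s_4 = InvRound(s_3, k_1) = 0xC9F76E
s_5 = InvRound(s_4, k_0) = 0x0058A2

0x0058A2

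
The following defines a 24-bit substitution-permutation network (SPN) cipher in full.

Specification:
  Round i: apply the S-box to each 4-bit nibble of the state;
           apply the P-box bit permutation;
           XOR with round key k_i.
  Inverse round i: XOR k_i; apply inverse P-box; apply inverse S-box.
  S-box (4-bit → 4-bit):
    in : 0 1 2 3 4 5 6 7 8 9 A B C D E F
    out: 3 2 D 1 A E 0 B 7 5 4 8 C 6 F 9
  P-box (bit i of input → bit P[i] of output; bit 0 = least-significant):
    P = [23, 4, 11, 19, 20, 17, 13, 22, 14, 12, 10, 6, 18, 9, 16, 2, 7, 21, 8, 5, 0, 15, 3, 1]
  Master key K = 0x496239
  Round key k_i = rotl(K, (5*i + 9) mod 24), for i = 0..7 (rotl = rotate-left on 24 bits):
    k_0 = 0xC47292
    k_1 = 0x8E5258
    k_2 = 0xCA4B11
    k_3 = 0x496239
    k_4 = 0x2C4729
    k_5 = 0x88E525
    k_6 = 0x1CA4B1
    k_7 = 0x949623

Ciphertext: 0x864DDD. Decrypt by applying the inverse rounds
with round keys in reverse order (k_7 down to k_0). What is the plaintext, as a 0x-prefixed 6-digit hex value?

s_0 = ciphertext = 0x864DDD
s_1 = InvRound(s_0, k_7) = 0x52470D
s_2 = InvRound(s_1, k_6) = 0xD27354
s_3 = InvRound(s_2, k_5) = 0x0B1574
s_4 = InvRound(s_3, k_4) = 0x91E711
s_5 = InvRound(s_4, k_3) = 0xDC6AFF
s_6 = InvRound(s_5, k_2) = 0xC2FB86
s_7 = InvRound(s_6, k_1) = 0x59FBC5
s_8 = InvRound(s_7, k_0) = 0x7A2B3E

0x7A2B3E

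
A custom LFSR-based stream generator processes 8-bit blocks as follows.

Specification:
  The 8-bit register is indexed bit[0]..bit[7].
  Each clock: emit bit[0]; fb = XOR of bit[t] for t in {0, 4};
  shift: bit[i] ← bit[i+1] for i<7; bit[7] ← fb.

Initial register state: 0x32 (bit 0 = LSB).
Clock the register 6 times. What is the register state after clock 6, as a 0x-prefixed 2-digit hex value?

0x84

reg_0 = 0x32
clock 1: out=0, reg = 0x99
clock 2: out=1, reg = 0x4C
clock 3: out=0, reg = 0x26
clock 4: out=0, reg = 0x13
clock 5: out=1, reg = 0x09
clock 6: out=1, reg = 0x84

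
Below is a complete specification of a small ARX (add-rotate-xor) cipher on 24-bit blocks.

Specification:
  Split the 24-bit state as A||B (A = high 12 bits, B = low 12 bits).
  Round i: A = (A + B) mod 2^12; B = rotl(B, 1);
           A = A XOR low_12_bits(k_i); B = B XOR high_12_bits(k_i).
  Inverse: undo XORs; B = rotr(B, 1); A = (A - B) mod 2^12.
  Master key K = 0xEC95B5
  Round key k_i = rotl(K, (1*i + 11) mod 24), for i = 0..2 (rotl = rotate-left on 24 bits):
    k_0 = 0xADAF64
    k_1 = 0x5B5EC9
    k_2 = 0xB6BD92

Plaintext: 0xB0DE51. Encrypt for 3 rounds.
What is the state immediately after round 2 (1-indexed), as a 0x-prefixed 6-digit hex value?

s_0 = plaintext = 0xB0DE51
s_1 = Round(s_0, k_0) = 0x63A679
s_2 = Round(s_1, k_1) = 0x27A947
s_3 = Round(s_2, k_2) = 0x6539E4

0x27A947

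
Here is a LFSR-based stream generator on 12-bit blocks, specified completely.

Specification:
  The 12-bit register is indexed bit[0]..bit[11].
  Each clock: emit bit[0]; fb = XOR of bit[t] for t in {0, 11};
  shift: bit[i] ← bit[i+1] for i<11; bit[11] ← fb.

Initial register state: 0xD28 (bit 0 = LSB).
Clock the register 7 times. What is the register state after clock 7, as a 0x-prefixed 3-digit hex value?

0xCFA

reg_0 = 0xD28
clock 1: out=0, reg = 0xE94
clock 2: out=0, reg = 0xF4A
clock 3: out=0, reg = 0xFA5
clock 4: out=1, reg = 0x7D2
clock 5: out=0, reg = 0x3E9
clock 6: out=1, reg = 0x9F4
clock 7: out=0, reg = 0xCFA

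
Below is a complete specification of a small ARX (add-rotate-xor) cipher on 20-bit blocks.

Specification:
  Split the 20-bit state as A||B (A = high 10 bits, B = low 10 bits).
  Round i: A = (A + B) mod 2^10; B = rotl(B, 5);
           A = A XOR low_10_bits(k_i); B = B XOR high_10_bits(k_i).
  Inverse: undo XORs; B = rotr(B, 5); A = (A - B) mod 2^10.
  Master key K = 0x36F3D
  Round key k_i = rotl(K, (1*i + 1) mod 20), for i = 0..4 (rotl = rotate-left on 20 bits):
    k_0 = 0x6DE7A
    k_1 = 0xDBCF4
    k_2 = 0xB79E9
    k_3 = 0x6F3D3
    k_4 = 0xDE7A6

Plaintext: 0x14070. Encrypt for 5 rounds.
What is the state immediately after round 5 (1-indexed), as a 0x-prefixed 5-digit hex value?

0x86C65

s_0 = plaintext = 0x14070
s_1 = Round(s_0, k_0) = 0xAEBB4
s_2 = Round(s_1, k_1) = 0xA69F2
s_3 = Round(s_2, k_2) = 0x59491
s_4 = Round(s_3, k_3) = 0x89798
s_5 = Round(s_4, k_4) = 0x86C65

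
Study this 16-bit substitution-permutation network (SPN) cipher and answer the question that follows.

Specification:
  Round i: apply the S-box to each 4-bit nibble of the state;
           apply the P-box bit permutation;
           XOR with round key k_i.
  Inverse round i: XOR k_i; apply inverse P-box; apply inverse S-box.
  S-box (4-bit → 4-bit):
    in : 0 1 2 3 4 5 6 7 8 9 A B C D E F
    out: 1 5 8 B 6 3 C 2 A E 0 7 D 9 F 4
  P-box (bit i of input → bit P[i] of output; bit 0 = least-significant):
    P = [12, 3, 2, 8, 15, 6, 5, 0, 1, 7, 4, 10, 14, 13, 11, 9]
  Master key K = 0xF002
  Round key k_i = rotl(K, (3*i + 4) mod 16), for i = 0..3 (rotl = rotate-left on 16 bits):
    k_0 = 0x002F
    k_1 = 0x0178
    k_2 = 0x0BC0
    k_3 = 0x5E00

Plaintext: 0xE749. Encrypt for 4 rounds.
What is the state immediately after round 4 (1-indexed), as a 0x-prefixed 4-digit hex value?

0xB76F

s_0 = plaintext = 0xE749
s_1 = Round(s_0, k_0) = 0x6BC3
s_2 = Round(s_1, k_1) = 0x9AC3
s_3 = Round(s_2, k_2) = 0xB0E9
s_4 = Round(s_3, k_3) = 0xB76F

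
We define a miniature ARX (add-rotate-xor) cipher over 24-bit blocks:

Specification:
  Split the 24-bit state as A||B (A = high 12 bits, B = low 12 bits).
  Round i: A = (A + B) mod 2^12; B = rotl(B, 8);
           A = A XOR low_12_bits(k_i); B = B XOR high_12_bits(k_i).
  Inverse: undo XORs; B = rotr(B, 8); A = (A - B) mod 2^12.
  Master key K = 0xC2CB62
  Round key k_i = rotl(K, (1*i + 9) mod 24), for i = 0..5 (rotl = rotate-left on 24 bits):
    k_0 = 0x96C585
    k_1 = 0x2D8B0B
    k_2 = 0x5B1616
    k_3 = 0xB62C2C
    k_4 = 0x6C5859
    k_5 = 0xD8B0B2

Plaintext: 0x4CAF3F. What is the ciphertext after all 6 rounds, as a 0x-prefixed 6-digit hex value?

0x25DAA6

s_0 = plaintext = 0x4CAF3F
s_1 = Round(s_0, k_0) = 0x18C69F
s_2 = Round(s_1, k_1) = 0x320DB1
s_3 = Round(s_2, k_2) = 0x6C746A
s_4 = Round(s_3, k_3) = 0x71D124
s_5 = Round(s_4, k_4) = 0x0182D7
s_6 = Round(s_5, k_5) = 0x25DAA6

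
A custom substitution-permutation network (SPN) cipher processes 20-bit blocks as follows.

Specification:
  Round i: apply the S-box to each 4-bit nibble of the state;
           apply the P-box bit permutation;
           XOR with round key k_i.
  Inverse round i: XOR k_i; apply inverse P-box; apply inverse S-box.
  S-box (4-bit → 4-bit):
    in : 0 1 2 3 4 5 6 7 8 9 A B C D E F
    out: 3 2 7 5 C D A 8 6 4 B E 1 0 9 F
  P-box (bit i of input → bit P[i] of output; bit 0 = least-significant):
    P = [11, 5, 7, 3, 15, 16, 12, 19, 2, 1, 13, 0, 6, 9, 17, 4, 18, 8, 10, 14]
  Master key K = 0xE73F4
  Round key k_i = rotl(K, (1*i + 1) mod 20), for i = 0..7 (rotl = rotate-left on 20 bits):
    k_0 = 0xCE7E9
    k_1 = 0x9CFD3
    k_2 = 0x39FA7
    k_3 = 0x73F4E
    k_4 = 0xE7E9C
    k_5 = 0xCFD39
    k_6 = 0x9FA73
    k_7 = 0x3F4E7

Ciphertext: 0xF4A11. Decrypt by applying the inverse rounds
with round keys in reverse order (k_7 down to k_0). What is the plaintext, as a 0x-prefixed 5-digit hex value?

0x51F2F

s_0 = ciphertext = 0xF4A11
s_1 = InvRound(s_0, k_7) = 0x3A252
s_2 = InvRound(s_1, k_6) = 0x79740
s_3 = InvRound(s_2, k_5) = 0x7F46A
s_4 = InvRound(s_3, k_4) = 0xDA0A2
s_5 = InvRound(s_4, k_3) = 0x82C5F
s_6 = InvRound(s_5, k_2) = 0x1F9FB
s_7 = InvRound(s_6, k_1) = 0x91946
s_8 = InvRound(s_7, k_0) = 0x51F2F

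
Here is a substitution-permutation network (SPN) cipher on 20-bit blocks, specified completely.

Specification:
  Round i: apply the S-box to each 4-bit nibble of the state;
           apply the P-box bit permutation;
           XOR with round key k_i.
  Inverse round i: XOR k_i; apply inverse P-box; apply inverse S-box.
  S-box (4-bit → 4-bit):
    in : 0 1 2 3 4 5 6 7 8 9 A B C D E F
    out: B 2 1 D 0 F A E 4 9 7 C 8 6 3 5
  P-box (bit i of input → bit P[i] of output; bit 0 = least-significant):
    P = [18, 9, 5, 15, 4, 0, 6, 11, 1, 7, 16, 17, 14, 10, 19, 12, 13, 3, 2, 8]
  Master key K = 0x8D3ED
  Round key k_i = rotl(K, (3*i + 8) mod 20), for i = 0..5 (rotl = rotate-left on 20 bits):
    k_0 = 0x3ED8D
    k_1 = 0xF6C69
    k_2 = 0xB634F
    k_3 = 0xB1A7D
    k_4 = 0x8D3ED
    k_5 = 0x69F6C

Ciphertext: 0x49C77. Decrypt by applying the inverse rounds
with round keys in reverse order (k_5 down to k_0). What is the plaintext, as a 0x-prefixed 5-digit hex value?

0x8EAE1

s_0 = ciphertext = 0x49C77
s_1 = InvRound(s_0, k_5) = 0x649E1
s_2 = InvRound(s_1, k_4) = 0xDBCC0
s_3 = InvRound(s_2, k_3) = 0xA16E5
s_4 = InvRound(s_3, k_2) = 0x00A48
s_5 = InvRound(s_4, k_1) = 0x2AB1A
s_6 = InvRound(s_5, k_0) = 0x8EAE1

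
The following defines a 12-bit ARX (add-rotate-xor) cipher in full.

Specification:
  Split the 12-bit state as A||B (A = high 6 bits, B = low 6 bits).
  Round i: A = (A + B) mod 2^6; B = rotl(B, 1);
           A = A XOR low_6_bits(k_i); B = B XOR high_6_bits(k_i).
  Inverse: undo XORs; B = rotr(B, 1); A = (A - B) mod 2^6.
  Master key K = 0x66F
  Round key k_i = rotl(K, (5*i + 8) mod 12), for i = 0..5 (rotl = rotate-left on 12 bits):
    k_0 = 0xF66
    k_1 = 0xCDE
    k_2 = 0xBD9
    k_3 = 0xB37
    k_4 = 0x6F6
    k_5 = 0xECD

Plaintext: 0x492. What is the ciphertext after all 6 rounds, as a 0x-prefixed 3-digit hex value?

s_0 = plaintext = 0x492
s_1 = Round(s_0, k_0) = 0x099
s_2 = Round(s_1, k_1) = 0x141
s_3 = Round(s_2, k_2) = 0x7ED
s_4 = Round(s_3, k_3) = 0xEF7
s_5 = Round(s_4, k_4) = 0x134
s_6 = Round(s_5, k_5) = 0xD52

0xD52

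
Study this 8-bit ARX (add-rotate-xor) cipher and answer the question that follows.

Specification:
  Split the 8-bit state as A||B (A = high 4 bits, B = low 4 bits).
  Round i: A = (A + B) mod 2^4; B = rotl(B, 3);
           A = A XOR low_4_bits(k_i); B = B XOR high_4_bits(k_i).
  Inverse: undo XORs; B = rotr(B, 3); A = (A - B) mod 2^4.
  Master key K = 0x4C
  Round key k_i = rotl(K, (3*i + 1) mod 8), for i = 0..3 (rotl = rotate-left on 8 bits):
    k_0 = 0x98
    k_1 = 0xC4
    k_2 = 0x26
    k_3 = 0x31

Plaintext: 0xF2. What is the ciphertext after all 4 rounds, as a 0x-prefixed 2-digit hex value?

s_0 = plaintext = 0xF2
s_1 = Round(s_0, k_0) = 0x98
s_2 = Round(s_1, k_1) = 0x58
s_3 = Round(s_2, k_2) = 0xB6
s_4 = Round(s_3, k_3) = 0x00

0x00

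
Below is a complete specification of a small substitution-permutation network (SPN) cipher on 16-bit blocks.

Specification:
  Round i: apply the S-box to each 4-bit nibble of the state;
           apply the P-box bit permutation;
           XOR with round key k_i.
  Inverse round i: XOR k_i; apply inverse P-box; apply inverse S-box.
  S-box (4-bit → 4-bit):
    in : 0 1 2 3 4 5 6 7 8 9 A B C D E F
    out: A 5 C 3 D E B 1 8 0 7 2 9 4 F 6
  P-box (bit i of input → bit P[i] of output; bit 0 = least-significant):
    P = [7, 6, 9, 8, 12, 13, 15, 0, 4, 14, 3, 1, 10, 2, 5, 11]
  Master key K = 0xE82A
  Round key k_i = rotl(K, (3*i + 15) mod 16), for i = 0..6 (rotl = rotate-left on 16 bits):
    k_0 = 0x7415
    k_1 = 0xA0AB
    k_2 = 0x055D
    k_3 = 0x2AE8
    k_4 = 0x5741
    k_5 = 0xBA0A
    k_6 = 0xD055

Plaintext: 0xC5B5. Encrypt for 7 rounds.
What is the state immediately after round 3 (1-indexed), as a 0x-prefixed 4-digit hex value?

0x5BAE

s_0 = plaintext = 0xC5B5
s_1 = Round(s_0, k_0) = 0x1B5F
s_2 = Round(s_1, k_1) = 0x46CA
s_3 = Round(s_2, k_2) = 0x5BAE
s_4 = Round(s_3, k_3) = 0xD10C
s_5 = Round(s_4, k_4) = 0x76F8
s_6 = Round(s_5, k_5) = 0x5F18
s_7 = Round(s_6, k_6) = 0x0979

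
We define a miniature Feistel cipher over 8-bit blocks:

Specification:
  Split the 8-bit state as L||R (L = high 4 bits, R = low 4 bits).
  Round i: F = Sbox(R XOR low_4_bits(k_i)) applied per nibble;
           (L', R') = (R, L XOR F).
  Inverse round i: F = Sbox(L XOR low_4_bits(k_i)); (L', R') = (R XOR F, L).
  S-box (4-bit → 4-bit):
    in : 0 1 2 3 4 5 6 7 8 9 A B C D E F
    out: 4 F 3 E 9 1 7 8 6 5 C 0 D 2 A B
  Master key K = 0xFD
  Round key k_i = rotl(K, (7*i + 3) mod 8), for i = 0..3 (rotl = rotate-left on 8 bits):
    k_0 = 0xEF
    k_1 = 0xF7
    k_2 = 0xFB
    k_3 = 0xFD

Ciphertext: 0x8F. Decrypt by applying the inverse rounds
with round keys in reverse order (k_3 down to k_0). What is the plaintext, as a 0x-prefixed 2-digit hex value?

s_0 = ciphertext = 0x8F
s_1 = InvRound(s_0, k_3) = 0xE8
s_2 = InvRound(s_1, k_2) = 0x9E
s_3 = InvRound(s_2, k_1) = 0x49
s_4 = InvRound(s_3, k_0) = 0x94

0x94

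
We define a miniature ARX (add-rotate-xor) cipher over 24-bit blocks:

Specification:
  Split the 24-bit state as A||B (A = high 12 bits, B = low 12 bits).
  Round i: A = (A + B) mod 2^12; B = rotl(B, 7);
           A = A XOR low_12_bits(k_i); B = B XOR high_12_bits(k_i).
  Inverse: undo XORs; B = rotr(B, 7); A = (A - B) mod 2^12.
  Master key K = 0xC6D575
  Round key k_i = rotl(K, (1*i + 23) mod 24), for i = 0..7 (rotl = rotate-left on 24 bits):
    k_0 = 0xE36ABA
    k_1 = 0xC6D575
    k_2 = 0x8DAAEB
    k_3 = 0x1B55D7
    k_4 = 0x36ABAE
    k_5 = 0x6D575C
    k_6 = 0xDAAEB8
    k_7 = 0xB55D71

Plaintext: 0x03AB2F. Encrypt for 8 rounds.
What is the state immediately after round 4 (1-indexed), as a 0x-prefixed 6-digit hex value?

0xFEE279

s_0 = plaintext = 0x03AB2F
s_1 = Round(s_0, k_0) = 0x1D39EF
s_2 = Round(s_1, k_1) = 0xEB7BA2
s_3 = Round(s_2, k_2) = 0x0B2987
s_4 = Round(s_3, k_3) = 0xFEE279
s_5 = Round(s_4, k_4) = 0x9C9FF9
s_6 = Round(s_5, k_5) = 0xE9EA2A
s_7 = Round(s_6, k_6) = 0x6708FB
s_8 = Round(s_7, k_7) = 0x21A692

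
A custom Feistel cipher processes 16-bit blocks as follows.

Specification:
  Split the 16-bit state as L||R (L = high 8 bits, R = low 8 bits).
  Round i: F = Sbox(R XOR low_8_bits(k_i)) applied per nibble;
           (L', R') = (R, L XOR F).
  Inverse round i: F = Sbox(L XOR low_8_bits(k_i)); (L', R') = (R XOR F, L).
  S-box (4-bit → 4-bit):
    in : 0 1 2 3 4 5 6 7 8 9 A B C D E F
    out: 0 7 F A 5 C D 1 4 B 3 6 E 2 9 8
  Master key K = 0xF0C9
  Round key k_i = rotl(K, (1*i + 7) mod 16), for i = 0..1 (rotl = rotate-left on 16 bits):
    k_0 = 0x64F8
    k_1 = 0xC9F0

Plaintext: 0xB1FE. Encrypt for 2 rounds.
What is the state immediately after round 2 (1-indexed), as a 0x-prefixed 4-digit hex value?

s_0 = plaintext = 0xB1FE
s_1 = Round(s_0, k_0) = 0xFEBC
s_2 = Round(s_1, k_1) = 0xBCA0

0xBCA0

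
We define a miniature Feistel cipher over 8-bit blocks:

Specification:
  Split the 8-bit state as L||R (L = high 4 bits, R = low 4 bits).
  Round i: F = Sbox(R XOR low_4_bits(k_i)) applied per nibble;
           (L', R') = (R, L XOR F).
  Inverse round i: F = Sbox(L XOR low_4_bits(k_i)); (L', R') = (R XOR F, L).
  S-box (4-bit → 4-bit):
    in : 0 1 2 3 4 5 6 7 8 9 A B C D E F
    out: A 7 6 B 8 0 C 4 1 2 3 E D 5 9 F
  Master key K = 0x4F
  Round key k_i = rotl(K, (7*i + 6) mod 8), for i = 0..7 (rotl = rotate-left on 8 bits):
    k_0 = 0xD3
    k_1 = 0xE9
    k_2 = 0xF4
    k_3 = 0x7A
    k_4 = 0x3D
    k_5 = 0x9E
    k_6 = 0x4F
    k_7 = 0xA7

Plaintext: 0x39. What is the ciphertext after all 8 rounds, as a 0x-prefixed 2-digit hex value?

s_0 = plaintext = 0x39
s_1 = Round(s_0, k_0) = 0x90
s_2 = Round(s_1, k_1) = 0x0B
s_3 = Round(s_2, k_2) = 0xBF
s_4 = Round(s_3, k_3) = 0xFB
s_5 = Round(s_4, k_4) = 0xB3
s_6 = Round(s_5, k_5) = 0x3E
s_7 = Round(s_6, k_6) = 0xE4
s_8 = Round(s_7, k_7) = 0x45

0x45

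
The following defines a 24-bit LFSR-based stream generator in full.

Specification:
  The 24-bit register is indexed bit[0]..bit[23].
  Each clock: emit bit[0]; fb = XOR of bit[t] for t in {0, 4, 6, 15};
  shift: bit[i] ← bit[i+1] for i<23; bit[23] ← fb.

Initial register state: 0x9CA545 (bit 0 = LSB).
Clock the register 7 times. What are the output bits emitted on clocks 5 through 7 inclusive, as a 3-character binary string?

001

reg_0 = 0x9CA545
clock 1: out=1, reg = 0xCE52A2
clock 2: out=0, reg = 0x672951
clock 3: out=1, reg = 0xB394A8
clock 4: out=0, reg = 0xD9CA54
clock 5: out=0, reg = 0xECE52A
clock 6: out=0, reg = 0xF67295
clock 7: out=1, reg = 0x7B394A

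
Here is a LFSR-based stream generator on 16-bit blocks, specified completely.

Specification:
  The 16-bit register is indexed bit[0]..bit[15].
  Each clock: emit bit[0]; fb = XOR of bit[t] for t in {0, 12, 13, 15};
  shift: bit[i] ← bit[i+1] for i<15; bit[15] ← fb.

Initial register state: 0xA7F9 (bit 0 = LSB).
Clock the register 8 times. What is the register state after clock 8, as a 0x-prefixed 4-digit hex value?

reg_0 = 0xA7F9
clock 1: out=1, reg = 0xD3FC
clock 2: out=0, reg = 0x69FE
clock 3: out=0, reg = 0xB4FF
clock 4: out=1, reg = 0x5A7F
clock 5: out=1, reg = 0x2D3F
clock 6: out=1, reg = 0x169F
clock 7: out=1, reg = 0x0B4F
clock 8: out=1, reg = 0x85A7

0x85A7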